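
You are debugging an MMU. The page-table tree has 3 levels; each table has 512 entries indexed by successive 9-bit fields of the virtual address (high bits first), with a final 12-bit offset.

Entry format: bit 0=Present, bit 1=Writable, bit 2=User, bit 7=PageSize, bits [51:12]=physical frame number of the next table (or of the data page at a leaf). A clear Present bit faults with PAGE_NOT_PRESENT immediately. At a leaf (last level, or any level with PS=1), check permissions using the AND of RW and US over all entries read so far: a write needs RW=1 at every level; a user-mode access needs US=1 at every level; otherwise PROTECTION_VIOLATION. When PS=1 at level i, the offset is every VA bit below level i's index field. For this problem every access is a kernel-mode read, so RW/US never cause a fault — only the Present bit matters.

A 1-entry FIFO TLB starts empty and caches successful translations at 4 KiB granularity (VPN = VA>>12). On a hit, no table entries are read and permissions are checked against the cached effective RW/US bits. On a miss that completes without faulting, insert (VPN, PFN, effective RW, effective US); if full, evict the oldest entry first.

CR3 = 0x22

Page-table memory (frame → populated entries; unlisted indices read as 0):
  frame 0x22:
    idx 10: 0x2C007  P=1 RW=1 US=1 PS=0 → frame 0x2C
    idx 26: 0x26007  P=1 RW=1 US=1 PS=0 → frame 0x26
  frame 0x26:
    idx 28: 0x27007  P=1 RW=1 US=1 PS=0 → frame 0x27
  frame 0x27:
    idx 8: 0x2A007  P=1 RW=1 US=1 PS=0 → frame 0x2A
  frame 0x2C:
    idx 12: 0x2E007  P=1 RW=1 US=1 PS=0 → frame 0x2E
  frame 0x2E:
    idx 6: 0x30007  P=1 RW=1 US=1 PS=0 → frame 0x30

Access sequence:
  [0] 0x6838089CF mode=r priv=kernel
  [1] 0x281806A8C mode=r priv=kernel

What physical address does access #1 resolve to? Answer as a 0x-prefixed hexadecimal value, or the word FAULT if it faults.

Trace:
#0 VA=0x6838089CF (r,kernel):
  L0 @0x22[26] → 0x26007  P=1,RW=1,US=1,PS=0
  L1 @0x26[28] → 0x27007  P=1,RW=1,US=1,PS=0
  L2 @0x27[8] → 0x2A007  P=1,RW=1,US=1,PS=0
  → PA=0x2A9CF  (3 entries read)
#1 VA=0x281806A8C (r,kernel):
  L0 @0x22[10] → 0x2C007  P=1,RW=1,US=1,PS=0
  L1 @0x2C[12] → 0x2E007  P=1,RW=1,US=1,PS=0
  L2 @0x2E[6] → 0x30007  P=1,RW=1,US=1,PS=0
  → PA=0x30A8C  (3 entries read)

Access #1 PA: 0x30A8C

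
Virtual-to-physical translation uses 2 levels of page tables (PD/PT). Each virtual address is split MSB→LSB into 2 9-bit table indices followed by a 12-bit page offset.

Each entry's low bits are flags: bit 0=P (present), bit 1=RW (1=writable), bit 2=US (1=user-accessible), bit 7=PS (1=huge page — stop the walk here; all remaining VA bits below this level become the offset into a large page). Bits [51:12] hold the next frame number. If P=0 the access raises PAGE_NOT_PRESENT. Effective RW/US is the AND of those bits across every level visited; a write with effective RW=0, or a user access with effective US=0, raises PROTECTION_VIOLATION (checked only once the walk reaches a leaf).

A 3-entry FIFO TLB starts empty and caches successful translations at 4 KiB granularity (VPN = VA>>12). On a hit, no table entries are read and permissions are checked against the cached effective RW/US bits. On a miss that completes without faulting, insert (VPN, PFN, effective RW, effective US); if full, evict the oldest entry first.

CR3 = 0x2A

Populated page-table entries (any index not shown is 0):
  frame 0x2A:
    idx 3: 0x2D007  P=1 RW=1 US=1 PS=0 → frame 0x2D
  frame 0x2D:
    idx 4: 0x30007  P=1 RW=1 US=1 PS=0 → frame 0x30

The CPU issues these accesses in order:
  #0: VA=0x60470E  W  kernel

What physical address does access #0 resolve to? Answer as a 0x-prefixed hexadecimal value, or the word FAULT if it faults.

Per-access translation:
#0 VA=0x60470E (w,kernel):
  [0] read 0x2A idx=3: raw=0x2D007 flags P=1 W=1 U=1 S=0
  [1] read 0x2D idx=4: raw=0x30007 flags P=1 W=1 U=1 S=0
  → PA=0x3070E  (2 entries read)

Access #0 PA: 0x3070E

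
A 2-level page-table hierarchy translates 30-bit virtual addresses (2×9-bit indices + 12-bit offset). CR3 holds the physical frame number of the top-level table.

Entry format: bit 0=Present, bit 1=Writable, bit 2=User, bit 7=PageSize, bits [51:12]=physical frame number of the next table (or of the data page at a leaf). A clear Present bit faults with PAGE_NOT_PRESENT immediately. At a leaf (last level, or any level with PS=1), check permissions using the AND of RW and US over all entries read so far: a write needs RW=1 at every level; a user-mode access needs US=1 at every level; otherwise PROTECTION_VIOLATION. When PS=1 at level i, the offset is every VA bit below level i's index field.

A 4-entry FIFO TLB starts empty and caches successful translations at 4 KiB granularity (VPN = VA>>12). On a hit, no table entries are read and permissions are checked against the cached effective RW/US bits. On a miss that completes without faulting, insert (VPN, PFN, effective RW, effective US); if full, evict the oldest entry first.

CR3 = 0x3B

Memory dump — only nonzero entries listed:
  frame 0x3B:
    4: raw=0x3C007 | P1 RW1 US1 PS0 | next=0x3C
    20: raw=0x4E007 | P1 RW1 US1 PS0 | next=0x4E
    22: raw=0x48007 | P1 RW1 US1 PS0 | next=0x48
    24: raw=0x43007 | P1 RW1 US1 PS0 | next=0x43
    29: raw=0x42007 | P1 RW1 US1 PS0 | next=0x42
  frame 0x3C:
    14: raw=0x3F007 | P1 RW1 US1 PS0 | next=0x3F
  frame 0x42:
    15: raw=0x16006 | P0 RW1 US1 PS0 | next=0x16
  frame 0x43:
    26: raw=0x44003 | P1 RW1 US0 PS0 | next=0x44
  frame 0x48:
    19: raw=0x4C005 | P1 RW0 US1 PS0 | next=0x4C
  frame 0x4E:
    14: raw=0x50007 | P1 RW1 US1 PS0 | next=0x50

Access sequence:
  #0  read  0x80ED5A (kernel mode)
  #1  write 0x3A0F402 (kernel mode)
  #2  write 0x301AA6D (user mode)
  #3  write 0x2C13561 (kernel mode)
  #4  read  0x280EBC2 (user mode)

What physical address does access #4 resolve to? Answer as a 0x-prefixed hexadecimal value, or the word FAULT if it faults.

Trace:
#0 VA=0x80ED5A (r,kernel):
  [0] read 0x3B idx=4: raw=0x3C007 flags P=1 W=1 U=1 S=0
  [1] read 0x3C idx=14: raw=0x3F007 flags P=1 W=1 U=1 S=0
  ⇒ phys 0x3FD5A  [2 reads]
#1 VA=0x3A0F402 (w,kernel):
  [0] read 0x3B idx=29: raw=0x42007 flags P=1 W=1 U=1 S=0
  [1] read 0x42 idx=15: raw=0x16006 flags P=0 W=1 U=1 S=0
  ⇒ fault: PAGE_NOT_PRESENT  — 2 lookups
#2 VA=0x301AA6D (w,user):
  [0] read 0x3B idx=24: raw=0x43007 flags P=1 W=1 U=1 S=0
  [1] read 0x43 idx=26: raw=0x44003 flags P=1 W=1 U=0 S=0
  ⇒ fault: PROTECTION_VIOLATION  — 2 lookups
#3 VA=0x2C13561 (w,kernel):
  [0] read 0x3B idx=22: raw=0x48007 flags P=1 W=1 U=1 S=0
  [1] read 0x48 idx=19: raw=0x4C005 flags P=1 W=0 U=1 S=0
  ⇒ fault: PROTECTION_VIOLATION  — 2 lookups
#4 VA=0x280EBC2 (r,user):
  [0] read 0x3B idx=20: raw=0x4E007 flags P=1 W=1 U=1 S=0
  [1] read 0x4E idx=14: raw=0x50007 flags P=1 W=1 U=1 S=0
  ⇒ phys 0x50BC2  [2 reads]

Access #4 PA: 0x50BC2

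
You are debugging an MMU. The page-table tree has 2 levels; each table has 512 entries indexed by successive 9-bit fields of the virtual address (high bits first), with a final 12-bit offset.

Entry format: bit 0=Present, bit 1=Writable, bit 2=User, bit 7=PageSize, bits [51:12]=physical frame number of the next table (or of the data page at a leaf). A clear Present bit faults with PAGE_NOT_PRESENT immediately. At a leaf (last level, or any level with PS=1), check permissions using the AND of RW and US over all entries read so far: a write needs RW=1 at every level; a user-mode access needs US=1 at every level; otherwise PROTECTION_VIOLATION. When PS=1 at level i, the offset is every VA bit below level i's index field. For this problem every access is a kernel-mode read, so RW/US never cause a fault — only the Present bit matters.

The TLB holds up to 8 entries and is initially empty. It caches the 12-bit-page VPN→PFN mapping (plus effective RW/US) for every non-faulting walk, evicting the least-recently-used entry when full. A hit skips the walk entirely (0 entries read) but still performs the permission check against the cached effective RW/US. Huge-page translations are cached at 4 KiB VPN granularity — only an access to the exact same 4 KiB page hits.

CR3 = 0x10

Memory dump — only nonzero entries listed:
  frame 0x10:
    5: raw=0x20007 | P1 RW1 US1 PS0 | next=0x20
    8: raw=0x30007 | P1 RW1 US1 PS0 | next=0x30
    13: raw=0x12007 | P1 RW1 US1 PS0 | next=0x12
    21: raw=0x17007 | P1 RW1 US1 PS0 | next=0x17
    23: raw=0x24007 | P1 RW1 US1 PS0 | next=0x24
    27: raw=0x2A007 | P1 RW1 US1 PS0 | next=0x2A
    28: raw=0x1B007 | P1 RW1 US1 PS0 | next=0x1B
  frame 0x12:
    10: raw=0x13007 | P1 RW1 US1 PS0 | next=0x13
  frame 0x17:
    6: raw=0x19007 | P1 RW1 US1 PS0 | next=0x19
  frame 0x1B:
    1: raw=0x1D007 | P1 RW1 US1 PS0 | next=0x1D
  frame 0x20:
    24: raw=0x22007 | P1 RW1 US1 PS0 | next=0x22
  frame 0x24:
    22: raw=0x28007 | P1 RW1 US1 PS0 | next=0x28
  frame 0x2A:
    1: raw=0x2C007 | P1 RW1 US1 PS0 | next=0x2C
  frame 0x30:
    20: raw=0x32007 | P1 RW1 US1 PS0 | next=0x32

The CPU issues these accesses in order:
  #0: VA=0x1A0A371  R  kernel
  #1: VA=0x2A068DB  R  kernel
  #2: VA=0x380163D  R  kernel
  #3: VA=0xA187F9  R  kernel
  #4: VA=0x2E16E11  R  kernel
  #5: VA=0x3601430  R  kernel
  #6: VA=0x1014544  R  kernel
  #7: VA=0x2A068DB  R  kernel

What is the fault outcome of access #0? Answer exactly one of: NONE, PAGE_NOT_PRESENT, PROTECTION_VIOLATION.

Per-access translation:
#0 VA=0x1A0A371 (r,kernel):
  [0] read 0x10 idx=13: raw=0x12007 flags P=1 W=1 U=1 S=0
  [1] read 0x12 idx=10: raw=0x13007 flags P=1 W=1 U=1 S=0
  ⇒ phys 0x13371  [2 reads]
#1 VA=0x2A068DB (r,kernel):
  [0] read 0x10 idx=21: raw=0x17007 flags P=1 W=1 U=1 S=0
  [1] read 0x17 idx=6: raw=0x19007 flags P=1 W=1 U=1 S=0
  ⇒ phys 0x198DB  [2 reads]
#2 VA=0x380163D (r,kernel):
  [0] read 0x10 idx=28: raw=0x1B007 flags P=1 W=1 U=1 S=0
  [1] read 0x1B idx=1: raw=0x1D007 flags P=1 W=1 U=1 S=0
  ⇒ phys 0x1D63D  [2 reads]
#3 VA=0xA187F9 (r,kernel):
  [0] read 0x10 idx=5: raw=0x20007 flags P=1 W=1 U=1 S=0
  [1] read 0x20 idx=24: raw=0x22007 flags P=1 W=1 U=1 S=0
  ⇒ phys 0x227F9  [2 reads]
#4 VA=0x2E16E11 (r,kernel):
  [0] read 0x10 idx=23: raw=0x24007 flags P=1 W=1 U=1 S=0
  [1] read 0x24 idx=22: raw=0x28007 flags P=1 W=1 U=1 S=0
  ⇒ phys 0x28E11  [2 reads]
#5 VA=0x3601430 (r,kernel):
  [0] read 0x10 idx=27: raw=0x2A007 flags P=1 W=1 U=1 S=0
  [1] read 0x2A idx=1: raw=0x2C007 flags P=1 W=1 U=1 S=0
  ⇒ phys 0x2C430  [2 reads]
#6 VA=0x1014544 (r,kernel):
  [0] read 0x10 idx=8: raw=0x30007 flags P=1 W=1 U=1 S=0
  [1] read 0x30 idx=20: raw=0x32007 flags P=1 W=1 U=1 S=0
  ⇒ phys 0x32544  [2 reads]
#7 VA=0x2A068DB (r,kernel):
  TLB hit vpn=0x2A06 → PA=0x198DB

Access #0 fault: NONE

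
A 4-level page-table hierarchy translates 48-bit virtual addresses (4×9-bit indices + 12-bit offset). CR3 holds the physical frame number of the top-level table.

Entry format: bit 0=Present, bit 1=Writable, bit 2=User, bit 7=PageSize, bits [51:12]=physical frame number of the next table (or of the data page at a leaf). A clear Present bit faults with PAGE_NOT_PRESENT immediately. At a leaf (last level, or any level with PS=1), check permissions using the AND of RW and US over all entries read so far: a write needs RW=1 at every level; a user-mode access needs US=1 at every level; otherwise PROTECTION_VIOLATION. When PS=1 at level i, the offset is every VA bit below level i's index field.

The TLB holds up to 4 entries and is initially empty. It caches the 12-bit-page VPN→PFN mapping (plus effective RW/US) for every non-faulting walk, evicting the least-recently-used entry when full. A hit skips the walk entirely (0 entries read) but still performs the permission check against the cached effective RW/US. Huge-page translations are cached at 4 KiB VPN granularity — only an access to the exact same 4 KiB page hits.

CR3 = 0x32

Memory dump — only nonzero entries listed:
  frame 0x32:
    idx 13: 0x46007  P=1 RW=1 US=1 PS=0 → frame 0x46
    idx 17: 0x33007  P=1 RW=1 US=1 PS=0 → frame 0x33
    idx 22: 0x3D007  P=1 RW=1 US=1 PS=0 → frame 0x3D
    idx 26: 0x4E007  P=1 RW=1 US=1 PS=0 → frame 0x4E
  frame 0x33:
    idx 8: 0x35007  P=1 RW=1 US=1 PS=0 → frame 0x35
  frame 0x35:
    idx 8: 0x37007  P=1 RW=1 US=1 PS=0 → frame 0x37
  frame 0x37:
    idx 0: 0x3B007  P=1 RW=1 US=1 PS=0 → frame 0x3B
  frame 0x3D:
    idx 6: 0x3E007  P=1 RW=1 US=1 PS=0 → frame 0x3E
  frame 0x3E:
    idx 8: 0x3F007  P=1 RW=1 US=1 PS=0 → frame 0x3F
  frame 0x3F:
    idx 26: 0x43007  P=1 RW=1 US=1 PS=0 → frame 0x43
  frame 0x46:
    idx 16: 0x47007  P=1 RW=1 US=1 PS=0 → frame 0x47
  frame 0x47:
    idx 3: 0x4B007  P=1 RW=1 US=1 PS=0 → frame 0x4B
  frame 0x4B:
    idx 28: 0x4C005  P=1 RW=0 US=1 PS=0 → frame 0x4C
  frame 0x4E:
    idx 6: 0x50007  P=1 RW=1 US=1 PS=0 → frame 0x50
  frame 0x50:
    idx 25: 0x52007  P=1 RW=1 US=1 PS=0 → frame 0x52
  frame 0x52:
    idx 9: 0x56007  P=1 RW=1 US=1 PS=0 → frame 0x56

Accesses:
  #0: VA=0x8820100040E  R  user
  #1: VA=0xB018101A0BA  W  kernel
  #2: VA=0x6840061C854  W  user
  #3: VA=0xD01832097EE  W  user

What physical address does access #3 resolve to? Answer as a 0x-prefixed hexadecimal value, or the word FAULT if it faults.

Per-access translation:
#0 VA=0x8820100040E (r,user):
  L0 @0x32[17] → 0x33007  P=1,RW=1,US=1,PS=0
  L1 @0x33[8] → 0x35007  P=1,RW=1,US=1,PS=0
  L2 @0x35[8] → 0x37007  P=1,RW=1,US=1,PS=0
  L3 @0x37[0] → 0x3B007  P=1,RW=1,US=1,PS=0
  → PA=0x3B40E  (4 entries read)
#1 VA=0xB018101A0BA (w,kernel):
  L0 @0x32[22] → 0x3D007  P=1,RW=1,US=1,PS=0
  L1 @0x3D[6] → 0x3E007  P=1,RW=1,US=1,PS=0
  L2 @0x3E[8] → 0x3F007  P=1,RW=1,US=1,PS=0
  L3 @0x3F[26] → 0x43007  P=1,RW=1,US=1,PS=0
  → PA=0x430BA  (4 entries read)
#2 VA=0x6840061C854 (w,user):
  L0 @0x32[13] → 0x46007  P=1,RW=1,US=1,PS=0
  L1 @0x46[16] → 0x47007  P=1,RW=1,US=1,PS=0
  L2 @0x47[3] → 0x4B007  P=1,RW=1,US=1,PS=0
  L3 @0x4B[28] → 0x4C005  P=1,RW=0,US=1,PS=0
  ⇒ fault: PROTECTION_VIOLATION  — 4 lookups
#3 VA=0xD01832097EE (w,user):
  L0 @0x32[26] → 0x4E007  P=1,RW=1,US=1,PS=0
  L1 @0x4E[6] → 0x50007  P=1,RW=1,US=1,PS=0
  L2 @0x50[25] → 0x52007  P=1,RW=1,US=1,PS=0
  L3 @0x52[9] → 0x56007  P=1,RW=1,US=1,PS=0
  → PA=0x567EE  (4 entries read)

Access #3 PA: 0x567EE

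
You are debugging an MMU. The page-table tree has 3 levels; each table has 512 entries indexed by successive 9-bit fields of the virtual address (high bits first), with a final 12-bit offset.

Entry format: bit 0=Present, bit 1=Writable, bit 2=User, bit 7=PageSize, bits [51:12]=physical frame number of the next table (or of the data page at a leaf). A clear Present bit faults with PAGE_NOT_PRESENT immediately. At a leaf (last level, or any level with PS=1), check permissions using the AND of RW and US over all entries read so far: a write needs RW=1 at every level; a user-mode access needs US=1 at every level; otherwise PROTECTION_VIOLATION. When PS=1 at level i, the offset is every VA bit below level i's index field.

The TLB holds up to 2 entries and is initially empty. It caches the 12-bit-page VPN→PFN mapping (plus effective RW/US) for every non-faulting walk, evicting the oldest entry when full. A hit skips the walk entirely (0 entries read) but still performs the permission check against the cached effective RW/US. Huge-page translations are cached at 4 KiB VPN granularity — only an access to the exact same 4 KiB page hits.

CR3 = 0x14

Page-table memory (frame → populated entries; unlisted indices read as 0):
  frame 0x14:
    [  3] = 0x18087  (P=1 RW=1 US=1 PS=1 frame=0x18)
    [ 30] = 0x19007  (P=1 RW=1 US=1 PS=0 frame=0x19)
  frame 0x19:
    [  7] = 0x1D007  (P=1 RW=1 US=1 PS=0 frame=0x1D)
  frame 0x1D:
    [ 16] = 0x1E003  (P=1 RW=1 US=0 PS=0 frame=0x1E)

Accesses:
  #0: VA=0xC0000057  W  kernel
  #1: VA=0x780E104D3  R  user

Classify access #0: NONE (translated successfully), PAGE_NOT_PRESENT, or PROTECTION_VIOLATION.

Trace:
#0 VA=0xC0000057 (w,kernel):
  L0 @0x14[3] → 0x18087  P=1,RW=1,US=1,PS=1
  ⇒ phys 0x18057 (huge @L0)  [1 reads]
#1 VA=0x780E104D3 (r,user):
  L0 @0x14[30] → 0x19007  P=1,RW=1,US=1,PS=0
  L1 @0x19[7] → 0x1D007  P=1,RW=1,US=1,PS=0
  L2 @0x1D[16] → 0x1E003  P=1,RW=1,US=0,PS=0
  ⇒ fault: PROTECTION_VIOLATION  — 3 lookups

Access #0 fault: NONE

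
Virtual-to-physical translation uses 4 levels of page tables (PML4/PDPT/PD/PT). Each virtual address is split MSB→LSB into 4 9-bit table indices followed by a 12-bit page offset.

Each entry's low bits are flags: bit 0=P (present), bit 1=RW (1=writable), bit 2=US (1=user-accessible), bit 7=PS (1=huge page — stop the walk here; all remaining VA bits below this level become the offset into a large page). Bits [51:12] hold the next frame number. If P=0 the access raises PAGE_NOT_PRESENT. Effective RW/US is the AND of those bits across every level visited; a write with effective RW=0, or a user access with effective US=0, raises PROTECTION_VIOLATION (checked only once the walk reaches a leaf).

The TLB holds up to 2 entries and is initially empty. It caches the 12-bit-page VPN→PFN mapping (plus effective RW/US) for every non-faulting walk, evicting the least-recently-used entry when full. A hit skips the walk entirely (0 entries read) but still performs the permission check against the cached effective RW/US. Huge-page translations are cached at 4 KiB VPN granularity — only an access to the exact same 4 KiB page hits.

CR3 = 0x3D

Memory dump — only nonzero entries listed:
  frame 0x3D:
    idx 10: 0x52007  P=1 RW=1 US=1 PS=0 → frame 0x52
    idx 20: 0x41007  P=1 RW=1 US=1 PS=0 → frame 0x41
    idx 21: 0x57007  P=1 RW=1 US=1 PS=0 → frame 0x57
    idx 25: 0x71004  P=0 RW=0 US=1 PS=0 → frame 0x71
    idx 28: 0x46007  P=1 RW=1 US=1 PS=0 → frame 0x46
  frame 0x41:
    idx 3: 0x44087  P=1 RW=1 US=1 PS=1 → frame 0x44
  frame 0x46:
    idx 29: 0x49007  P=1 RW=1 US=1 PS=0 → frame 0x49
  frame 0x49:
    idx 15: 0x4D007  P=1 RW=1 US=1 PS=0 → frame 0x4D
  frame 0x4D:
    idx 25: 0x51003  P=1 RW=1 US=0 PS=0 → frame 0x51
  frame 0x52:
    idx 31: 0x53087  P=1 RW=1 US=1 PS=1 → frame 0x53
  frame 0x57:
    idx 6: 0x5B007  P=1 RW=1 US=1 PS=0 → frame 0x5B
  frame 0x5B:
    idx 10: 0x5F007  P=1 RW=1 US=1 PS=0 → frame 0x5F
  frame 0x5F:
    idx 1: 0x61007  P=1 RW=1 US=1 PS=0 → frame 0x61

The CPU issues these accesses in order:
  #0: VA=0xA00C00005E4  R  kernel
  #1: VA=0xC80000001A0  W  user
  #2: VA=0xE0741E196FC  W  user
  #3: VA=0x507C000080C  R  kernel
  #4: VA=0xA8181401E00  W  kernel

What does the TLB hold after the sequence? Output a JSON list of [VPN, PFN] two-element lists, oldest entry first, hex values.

Walk each access:
#0 VA=0xA00C00005E4 (r,kernel):
  lvl0: tbl 0x3D, slot 20 ⇒ 0x41007 (P1/RW1/US1/PS0)
  lvl1: tbl 0x41, slot 3 ⇒ 0x44087 (P1/RW1/US1/PS1)
  ⇒ phys 0x445E4 (huge @L1)  [2 reads]
#1 VA=0xC80000001A0 (w,user):
  lvl0: tbl 0x3D, slot 25 ⇒ 0x71004 (P0/RW0/US1/PS0)
  → PAGE_NOT_PRESENT  (1 entries read)
#2 VA=0xE0741E196FC (w,user):
  lvl0: tbl 0x3D, slot 28 ⇒ 0x46007 (P1/RW1/US1/PS0)
  lvl1: tbl 0x46, slot 29 ⇒ 0x49007 (P1/RW1/US1/PS0)
  lvl2: tbl 0x49, slot 15 ⇒ 0x4D007 (P1/RW1/US1/PS0)
  lvl3: tbl 0x4D, slot 25 ⇒ 0x51003 (P1/RW1/US0/PS0)
  → PROTECTION_VIOLATION  (4 entries read)
#3 VA=0x507C000080C (r,kernel):
  lvl0: tbl 0x3D, slot 10 ⇒ 0x52007 (P1/RW1/US1/PS0)
  lvl1: tbl 0x52, slot 31 ⇒ 0x53087 (P1/RW1/US1/PS1)
  ⇒ phys 0x5380C (huge @L1)  [2 reads]
#4 VA=0xA8181401E00 (w,kernel):
  lvl0: tbl 0x3D, slot 21 ⇒ 0x57007 (P1/RW1/US1/PS0)
  lvl1: tbl 0x57, slot 6 ⇒ 0x5B007 (P1/RW1/US1/PS0)
  lvl2: tbl 0x5B, slot 10 ⇒ 0x5F007 (P1/RW1/US1/PS0)
  lvl3: tbl 0x5F, slot 1 ⇒ 0x61007 (P1/RW1/US1/PS0)
  ⇒ phys 0x61E00  [4 reads]

TLB: [["0x507C0000", "0x53"], ["0xA8181401", "0x61"]]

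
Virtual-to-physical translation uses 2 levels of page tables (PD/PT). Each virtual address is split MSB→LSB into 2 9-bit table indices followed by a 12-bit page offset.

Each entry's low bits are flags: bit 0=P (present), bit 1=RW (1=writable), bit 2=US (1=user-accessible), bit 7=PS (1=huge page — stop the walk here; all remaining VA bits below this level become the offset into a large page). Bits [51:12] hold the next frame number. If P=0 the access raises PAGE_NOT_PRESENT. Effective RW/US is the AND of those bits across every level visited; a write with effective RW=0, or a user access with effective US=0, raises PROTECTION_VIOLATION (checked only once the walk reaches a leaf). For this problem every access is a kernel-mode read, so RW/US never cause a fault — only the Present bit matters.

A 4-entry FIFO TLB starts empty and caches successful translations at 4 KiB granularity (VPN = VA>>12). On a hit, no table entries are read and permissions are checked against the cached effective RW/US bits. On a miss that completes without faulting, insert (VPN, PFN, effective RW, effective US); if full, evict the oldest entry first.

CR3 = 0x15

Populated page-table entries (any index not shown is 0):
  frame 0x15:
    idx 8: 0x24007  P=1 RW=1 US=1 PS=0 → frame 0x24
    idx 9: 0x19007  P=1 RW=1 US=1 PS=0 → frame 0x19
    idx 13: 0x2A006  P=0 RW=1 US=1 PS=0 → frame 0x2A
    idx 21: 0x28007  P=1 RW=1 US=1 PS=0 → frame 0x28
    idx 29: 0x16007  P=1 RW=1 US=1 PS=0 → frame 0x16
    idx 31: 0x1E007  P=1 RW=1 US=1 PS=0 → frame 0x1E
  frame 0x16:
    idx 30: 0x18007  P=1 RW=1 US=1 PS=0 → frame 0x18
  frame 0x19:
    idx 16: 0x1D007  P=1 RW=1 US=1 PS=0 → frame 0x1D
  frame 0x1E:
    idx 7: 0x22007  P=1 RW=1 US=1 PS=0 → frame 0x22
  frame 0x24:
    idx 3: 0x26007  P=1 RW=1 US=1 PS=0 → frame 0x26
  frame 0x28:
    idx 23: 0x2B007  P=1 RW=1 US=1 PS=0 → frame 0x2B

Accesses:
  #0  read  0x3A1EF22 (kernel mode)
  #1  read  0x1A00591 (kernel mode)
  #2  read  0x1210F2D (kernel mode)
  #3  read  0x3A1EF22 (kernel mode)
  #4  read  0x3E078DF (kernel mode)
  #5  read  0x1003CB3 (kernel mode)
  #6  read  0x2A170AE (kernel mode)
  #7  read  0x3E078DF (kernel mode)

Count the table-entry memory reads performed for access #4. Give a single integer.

Per-access translation:
#0 VA=0x3A1EF22 (r,kernel):
  L0: frame=0x15 idx=29 entry=0x16007 [P=1 RW=1 US=1 PS=0]
  L1: frame=0x16 idx=30 entry=0x18007 [P=1 RW=1 US=1 PS=0]
  → PA=0x18F22  (2 entries read)
#1 VA=0x1A00591 (r,kernel):
  L0: frame=0x15 idx=13 entry=0x2A006 [P=0 RW=1 US=1 PS=0]
  ⇒ fault: PAGE_NOT_PRESENT  — 1 lookups
#2 VA=0x1210F2D (r,kernel):
  L0: frame=0x15 idx=9 entry=0x19007 [P=1 RW=1 US=1 PS=0]
  L1: frame=0x19 idx=16 entry=0x1D007 [P=1 RW=1 US=1 PS=0]
  → PA=0x1DF2D  (2 entries read)
#3 VA=0x3A1EF22 (r,kernel):
  TLB hit vpn=0x3A1E → PA=0x18F22
#4 VA=0x3E078DF (r,kernel):
  L0: frame=0x15 idx=31 entry=0x1E007 [P=1 RW=1 US=1 PS=0]
  L1: frame=0x1E idx=7 entry=0x22007 [P=1 RW=1 US=1 PS=0]
  → PA=0x228DF  (2 entries read)
#5 VA=0x1003CB3 (r,kernel):
  L0: frame=0x15 idx=8 entry=0x24007 [P=1 RW=1 US=1 PS=0]
  L1: frame=0x24 idx=3 entry=0x26007 [P=1 RW=1 US=1 PS=0]
  → PA=0x26CB3  (2 entries read)
#6 VA=0x2A170AE (r,kernel):
  L0: frame=0x15 idx=21 entry=0x28007 [P=1 RW=1 US=1 PS=0]
  L1: frame=0x28 idx=23 entry=0x2B007 [P=1 RW=1 US=1 PS=0]
  → PA=0x2B0AE  (2 entries read)
#7 VA=0x3E078DF (r,kernel):
  TLB hit vpn=0x3E07 → PA=0x228DF

Entries read for #4: 2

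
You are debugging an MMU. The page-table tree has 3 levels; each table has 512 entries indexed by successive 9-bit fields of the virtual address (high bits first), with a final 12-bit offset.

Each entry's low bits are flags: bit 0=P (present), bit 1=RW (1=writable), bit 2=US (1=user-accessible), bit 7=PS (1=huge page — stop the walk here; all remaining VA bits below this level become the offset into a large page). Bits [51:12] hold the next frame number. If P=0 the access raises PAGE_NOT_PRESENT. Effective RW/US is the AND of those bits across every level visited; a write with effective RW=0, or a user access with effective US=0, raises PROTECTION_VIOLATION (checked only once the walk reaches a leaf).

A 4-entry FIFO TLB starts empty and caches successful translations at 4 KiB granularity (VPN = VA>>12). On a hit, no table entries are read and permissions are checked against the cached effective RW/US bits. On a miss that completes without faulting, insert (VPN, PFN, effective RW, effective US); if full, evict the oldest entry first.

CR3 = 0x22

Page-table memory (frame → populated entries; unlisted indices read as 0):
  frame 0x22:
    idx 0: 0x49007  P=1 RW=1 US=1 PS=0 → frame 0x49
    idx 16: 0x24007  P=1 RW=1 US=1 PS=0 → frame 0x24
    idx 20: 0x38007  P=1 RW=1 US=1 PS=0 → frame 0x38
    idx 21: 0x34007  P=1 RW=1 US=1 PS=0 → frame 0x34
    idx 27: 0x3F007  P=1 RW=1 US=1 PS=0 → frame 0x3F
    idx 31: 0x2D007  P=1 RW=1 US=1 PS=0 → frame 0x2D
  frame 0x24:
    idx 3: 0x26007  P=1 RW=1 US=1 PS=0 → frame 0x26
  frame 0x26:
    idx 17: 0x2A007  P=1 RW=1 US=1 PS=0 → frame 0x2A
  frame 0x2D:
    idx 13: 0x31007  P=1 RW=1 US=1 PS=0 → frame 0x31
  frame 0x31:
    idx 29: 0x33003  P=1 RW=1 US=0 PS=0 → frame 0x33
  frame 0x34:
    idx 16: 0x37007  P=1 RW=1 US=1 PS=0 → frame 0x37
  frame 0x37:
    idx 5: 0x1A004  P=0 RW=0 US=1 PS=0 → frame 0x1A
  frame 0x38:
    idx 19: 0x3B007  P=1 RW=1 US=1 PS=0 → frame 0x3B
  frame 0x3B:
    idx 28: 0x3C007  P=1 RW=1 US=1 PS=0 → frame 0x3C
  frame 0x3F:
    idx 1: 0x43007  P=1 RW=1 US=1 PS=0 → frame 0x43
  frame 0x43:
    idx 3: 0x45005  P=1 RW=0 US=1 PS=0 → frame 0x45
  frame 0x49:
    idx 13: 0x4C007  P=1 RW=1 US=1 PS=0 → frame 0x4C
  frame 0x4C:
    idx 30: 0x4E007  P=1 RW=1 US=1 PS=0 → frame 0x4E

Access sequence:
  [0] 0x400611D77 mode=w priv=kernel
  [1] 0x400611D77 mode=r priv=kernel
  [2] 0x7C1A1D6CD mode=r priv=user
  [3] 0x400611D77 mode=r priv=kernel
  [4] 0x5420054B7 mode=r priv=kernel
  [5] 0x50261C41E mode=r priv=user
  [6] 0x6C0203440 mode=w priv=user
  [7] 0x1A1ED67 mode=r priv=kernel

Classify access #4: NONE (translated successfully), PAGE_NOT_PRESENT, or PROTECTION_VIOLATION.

Trace:
#0 VA=0x400611D77 (w,kernel):
  [0] read 0x22 idx=16: raw=0x24007 flags P=1 W=1 U=1 S=0
  [1] read 0x24 idx=3: raw=0x26007 flags P=1 W=1 U=1 S=0
  [2] read 0x26 idx=17: raw=0x2A007 flags P=1 W=1 U=1 S=0
  ✓ 0x2AD77  — 3 lookups
#1 VA=0x400611D77 (r,kernel):
  TLB hit vpn=0x400611 → PA=0x2AD77
#2 VA=0x7C1A1D6CD (r,user):
  [0] read 0x22 idx=31: raw=0x2D007 flags P=1 W=1 U=1 S=0
  [1] read 0x2D idx=13: raw=0x31007 flags P=1 W=1 U=1 S=0
  [2] read 0x31 idx=29: raw=0x33003 flags P=1 W=1 U=0 S=0
  ✗ PROTECTION_VIOLATION  [3 reads]
#3 VA=0x400611D77 (r,kernel):
  TLB hit vpn=0x400611 → PA=0x2AD77
#4 VA=0x5420054B7 (r,kernel):
  [0] read 0x22 idx=21: raw=0x34007 flags P=1 W=1 U=1 S=0
  [1] read 0x34 idx=16: raw=0x37007 flags P=1 W=1 U=1 S=0
  [2] read 0x37 idx=5: raw=0x1A004 flags P=0 W=0 U=1 S=0
  ✗ PAGE_NOT_PRESENT  [3 reads]
#5 VA=0x50261C41E (r,user):
  [0] read 0x22 idx=20: raw=0x38007 flags P=1 W=1 U=1 S=0
  [1] read 0x38 idx=19: raw=0x3B007 flags P=1 W=1 U=1 S=0
  [2] read 0x3B idx=28: raw=0x3C007 flags P=1 W=1 U=1 S=0
  ✓ 0x3C41E  — 3 lookups
#6 VA=0x6C0203440 (w,user):
  [0] read 0x22 idx=27: raw=0x3F007 flags P=1 W=1 U=1 S=0
  [1] read 0x3F idx=1: raw=0x43007 flags P=1 W=1 U=1 S=0
  [2] read 0x43 idx=3: raw=0x45005 flags P=1 W=0 U=1 S=0
  ✗ PROTECTION_VIOLATION  [3 reads]
#7 VA=0x1A1ED67 (r,kernel):
  [0] read 0x22 idx=0: raw=0x49007 flags P=1 W=1 U=1 S=0
  [1] read 0x49 idx=13: raw=0x4C007 flags P=1 W=1 U=1 S=0
  [2] read 0x4C idx=30: raw=0x4E007 flags P=1 W=1 U=1 S=0
  ✓ 0x4ED67  — 3 lookups

Access #4 fault: PAGE_NOT_PRESENT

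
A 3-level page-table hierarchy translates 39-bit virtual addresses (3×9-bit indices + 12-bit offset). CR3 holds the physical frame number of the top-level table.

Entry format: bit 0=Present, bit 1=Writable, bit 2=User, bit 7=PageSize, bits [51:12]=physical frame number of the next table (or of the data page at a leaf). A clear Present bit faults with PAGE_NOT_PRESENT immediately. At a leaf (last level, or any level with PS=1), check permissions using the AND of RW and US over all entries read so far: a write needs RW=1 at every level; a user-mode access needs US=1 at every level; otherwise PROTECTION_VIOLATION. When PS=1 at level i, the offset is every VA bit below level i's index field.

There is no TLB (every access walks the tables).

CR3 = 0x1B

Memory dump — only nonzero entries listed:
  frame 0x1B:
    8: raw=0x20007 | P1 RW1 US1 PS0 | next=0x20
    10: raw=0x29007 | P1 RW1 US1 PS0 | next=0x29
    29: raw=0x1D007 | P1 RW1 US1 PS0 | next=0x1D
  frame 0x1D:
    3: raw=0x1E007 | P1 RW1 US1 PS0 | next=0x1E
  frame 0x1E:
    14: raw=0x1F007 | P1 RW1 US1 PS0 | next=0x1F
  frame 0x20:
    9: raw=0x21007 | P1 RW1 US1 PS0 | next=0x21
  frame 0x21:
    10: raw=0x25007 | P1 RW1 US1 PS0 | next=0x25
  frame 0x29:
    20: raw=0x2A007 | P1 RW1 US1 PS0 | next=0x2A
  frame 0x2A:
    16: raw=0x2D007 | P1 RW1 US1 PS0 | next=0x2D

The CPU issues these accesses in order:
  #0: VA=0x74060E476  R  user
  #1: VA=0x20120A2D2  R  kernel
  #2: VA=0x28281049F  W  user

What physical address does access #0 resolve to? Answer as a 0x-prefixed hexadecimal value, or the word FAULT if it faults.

Walk each access:
#0 VA=0x74060E476 (r,user):
  lvl0: tbl 0x1B, slot 29 ⇒ 0x1D007 (P1/RW1/US1/PS0)
  lvl1: tbl 0x1D, slot 3 ⇒ 0x1E007 (P1/RW1/US1/PS0)
  lvl2: tbl 0x1E, slot 14 ⇒ 0x1F007 (P1/RW1/US1/PS0)
  ✓ 0x1F476  — 3 lookups
#1 VA=0x20120A2D2 (r,kernel):
  lvl0: tbl 0x1B, slot 8 ⇒ 0x20007 (P1/RW1/US1/PS0)
  lvl1: tbl 0x20, slot 9 ⇒ 0x21007 (P1/RW1/US1/PS0)
  lvl2: tbl 0x21, slot 10 ⇒ 0x25007 (P1/RW1/US1/PS0)
  ✓ 0x252D2  — 3 lookups
#2 VA=0x28281049F (w,user):
  lvl0: tbl 0x1B, slot 10 ⇒ 0x29007 (P1/RW1/US1/PS0)
  lvl1: tbl 0x29, slot 20 ⇒ 0x2A007 (P1/RW1/US1/PS0)
  lvl2: tbl 0x2A, slot 16 ⇒ 0x2D007 (P1/RW1/US1/PS0)
  ✓ 0x2D49F  — 3 lookups

Access #0 PA: 0x1F476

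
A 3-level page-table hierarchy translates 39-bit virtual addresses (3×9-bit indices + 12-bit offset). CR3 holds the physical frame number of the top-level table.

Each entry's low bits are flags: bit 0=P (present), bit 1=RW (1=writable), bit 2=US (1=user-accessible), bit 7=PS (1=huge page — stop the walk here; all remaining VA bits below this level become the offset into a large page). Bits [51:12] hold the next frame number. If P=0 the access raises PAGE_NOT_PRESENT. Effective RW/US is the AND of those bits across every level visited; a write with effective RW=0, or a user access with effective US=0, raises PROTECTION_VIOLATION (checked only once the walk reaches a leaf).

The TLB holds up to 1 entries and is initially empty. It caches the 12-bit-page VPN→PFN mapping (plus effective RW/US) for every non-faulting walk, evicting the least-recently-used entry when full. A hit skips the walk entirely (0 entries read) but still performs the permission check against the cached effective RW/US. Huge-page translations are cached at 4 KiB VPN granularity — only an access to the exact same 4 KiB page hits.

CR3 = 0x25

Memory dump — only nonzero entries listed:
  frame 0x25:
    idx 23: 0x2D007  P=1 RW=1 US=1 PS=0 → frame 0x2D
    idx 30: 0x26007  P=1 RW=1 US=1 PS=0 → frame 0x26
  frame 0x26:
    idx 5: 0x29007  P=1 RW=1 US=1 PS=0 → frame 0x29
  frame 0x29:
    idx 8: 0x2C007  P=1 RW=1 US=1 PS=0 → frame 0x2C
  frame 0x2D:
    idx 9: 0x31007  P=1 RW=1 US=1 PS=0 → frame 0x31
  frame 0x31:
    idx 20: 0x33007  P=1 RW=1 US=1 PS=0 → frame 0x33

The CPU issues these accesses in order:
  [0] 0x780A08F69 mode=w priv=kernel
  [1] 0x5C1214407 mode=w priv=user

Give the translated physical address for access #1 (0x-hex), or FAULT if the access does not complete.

Per-access translation:
#0 VA=0x780A08F69 (w,kernel):
  L0: frame=0x25 idx=30 entry=0x26007 [P=1 RW=1 US=1 PS=0]
  L1: frame=0x26 idx=5 entry=0x29007 [P=1 RW=1 US=1 PS=0]
  L2: frame=0x29 idx=8 entry=0x2C007 [P=1 RW=1 US=1 PS=0]
  ✓ 0x2CF69  — 3 lookups
#1 VA=0x5C1214407 (w,user):
  L0: frame=0x25 idx=23 entry=0x2D007 [P=1 RW=1 US=1 PS=0]
  L1: frame=0x2D idx=9 entry=0x31007 [P=1 RW=1 US=1 PS=0]
  L2: frame=0x31 idx=20 entry=0x33007 [P=1 RW=1 US=1 PS=0]
  ✓ 0x33407  — 3 lookups

Access #1 PA: 0x33407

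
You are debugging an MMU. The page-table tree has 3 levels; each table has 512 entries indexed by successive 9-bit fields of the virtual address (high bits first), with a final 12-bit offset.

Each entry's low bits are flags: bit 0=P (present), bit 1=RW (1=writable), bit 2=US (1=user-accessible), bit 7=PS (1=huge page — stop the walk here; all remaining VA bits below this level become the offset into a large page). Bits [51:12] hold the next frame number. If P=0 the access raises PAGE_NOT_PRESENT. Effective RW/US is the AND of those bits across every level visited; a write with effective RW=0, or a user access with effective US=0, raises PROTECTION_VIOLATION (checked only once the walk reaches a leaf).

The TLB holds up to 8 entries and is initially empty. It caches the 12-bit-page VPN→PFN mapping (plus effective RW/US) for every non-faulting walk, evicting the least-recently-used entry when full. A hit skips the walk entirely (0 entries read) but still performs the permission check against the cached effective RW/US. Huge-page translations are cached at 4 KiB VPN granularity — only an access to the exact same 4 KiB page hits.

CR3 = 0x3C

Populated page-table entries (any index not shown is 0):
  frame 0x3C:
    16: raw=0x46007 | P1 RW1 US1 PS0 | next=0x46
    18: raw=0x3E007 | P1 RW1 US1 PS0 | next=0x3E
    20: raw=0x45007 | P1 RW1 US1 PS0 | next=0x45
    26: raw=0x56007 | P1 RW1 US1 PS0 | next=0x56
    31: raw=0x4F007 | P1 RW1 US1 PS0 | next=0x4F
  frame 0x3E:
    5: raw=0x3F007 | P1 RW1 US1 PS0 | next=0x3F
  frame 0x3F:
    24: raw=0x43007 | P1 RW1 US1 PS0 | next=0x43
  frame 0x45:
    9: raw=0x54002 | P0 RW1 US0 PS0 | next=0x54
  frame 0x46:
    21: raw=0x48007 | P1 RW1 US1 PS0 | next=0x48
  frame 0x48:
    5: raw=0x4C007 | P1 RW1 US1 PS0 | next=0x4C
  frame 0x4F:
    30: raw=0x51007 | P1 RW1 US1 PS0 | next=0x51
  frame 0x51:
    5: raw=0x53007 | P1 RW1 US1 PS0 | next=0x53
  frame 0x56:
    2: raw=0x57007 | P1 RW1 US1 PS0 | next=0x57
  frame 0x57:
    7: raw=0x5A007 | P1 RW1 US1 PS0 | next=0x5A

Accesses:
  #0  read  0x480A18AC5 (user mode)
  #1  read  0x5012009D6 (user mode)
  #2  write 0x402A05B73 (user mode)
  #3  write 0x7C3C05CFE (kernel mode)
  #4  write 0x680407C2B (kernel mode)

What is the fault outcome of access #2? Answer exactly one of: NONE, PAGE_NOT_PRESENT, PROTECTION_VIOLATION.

Trace:
#0 VA=0x480A18AC5 (r,user):
  lvl0: tbl 0x3C, slot 18 ⇒ 0x3E007 (P1/RW1/US1/PS0)
  lvl1: tbl 0x3E, slot 5 ⇒ 0x3F007 (P1/RW1/US1/PS0)
  lvl2: tbl 0x3F, slot 24 ⇒ 0x43007 (P1/RW1/US1/PS0)
  → PA=0x43AC5  (3 entries read)
#1 VA=0x5012009D6 (r,user):
  lvl0: tbl 0x3C, slot 20 ⇒ 0x45007 (P1/RW1/US1/PS0)
  lvl1: tbl 0x45, slot 9 ⇒ 0x54002 (P0/RW1/US0/PS0)
  ⇒ fault: PAGE_NOT_PRESENT  — 2 lookups
#2 VA=0x402A05B73 (w,user):
  lvl0: tbl 0x3C, slot 16 ⇒ 0x46007 (P1/RW1/US1/PS0)
  lvl1: tbl 0x46, slot 21 ⇒ 0x48007 (P1/RW1/US1/PS0)
  lvl2: tbl 0x48, slot 5 ⇒ 0x4C007 (P1/RW1/US1/PS0)
  → PA=0x4CB73  (3 entries read)
#3 VA=0x7C3C05CFE (w,kernel):
  lvl0: tbl 0x3C, slot 31 ⇒ 0x4F007 (P1/RW1/US1/PS0)
  lvl1: tbl 0x4F, slot 30 ⇒ 0x51007 (P1/RW1/US1/PS0)
  lvl2: tbl 0x51, slot 5 ⇒ 0x53007 (P1/RW1/US1/PS0)
  → PA=0x53CFE  (3 entries read)
#4 VA=0x680407C2B (w,kernel):
  lvl0: tbl 0x3C, slot 26 ⇒ 0x56007 (P1/RW1/US1/PS0)
  lvl1: tbl 0x56, slot 2 ⇒ 0x57007 (P1/RW1/US1/PS0)
  lvl2: tbl 0x57, slot 7 ⇒ 0x5A007 (P1/RW1/US1/PS0)
  → PA=0x5AC2B  (3 entries read)

Access #2 fault: NONE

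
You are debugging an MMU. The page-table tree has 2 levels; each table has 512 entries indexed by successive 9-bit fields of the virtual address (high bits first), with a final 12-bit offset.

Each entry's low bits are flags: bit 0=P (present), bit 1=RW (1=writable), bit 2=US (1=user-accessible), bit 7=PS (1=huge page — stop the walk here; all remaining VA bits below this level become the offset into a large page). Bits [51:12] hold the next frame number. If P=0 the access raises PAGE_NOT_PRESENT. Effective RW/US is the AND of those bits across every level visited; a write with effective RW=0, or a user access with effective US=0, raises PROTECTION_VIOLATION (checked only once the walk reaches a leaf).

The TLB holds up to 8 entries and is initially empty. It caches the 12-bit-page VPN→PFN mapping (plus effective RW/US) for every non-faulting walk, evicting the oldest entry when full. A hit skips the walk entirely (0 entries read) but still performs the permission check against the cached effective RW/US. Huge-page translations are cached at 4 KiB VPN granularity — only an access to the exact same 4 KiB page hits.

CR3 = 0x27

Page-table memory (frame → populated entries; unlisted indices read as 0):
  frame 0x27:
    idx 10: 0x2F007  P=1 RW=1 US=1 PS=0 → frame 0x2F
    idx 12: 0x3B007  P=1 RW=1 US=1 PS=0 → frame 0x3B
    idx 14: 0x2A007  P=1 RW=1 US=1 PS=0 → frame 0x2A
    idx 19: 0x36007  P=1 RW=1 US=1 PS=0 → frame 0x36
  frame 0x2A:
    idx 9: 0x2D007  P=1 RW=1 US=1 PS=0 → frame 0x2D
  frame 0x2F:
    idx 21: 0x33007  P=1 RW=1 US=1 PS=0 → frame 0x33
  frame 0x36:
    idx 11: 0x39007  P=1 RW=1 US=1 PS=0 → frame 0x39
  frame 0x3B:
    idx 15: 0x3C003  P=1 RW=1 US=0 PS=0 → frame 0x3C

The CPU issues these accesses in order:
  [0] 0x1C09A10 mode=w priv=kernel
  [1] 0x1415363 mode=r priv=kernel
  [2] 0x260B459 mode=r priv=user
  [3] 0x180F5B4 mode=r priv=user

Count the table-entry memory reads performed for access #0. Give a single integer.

Per-access translation:
#0 VA=0x1C09A10 (w,kernel):
  [0] read 0x27 idx=14: raw=0x2A007 flags P=1 W=1 U=1 S=0
  [1] read 0x2A idx=9: raw=0x2D007 flags P=1 W=1 U=1 S=0
  ⇒ phys 0x2DA10  [2 reads]
#1 VA=0x1415363 (r,kernel):
  [0] read 0x27 idx=10: raw=0x2F007 flags P=1 W=1 U=1 S=0
  [1] read 0x2F idx=21: raw=0x33007 flags P=1 W=1 U=1 S=0
  ⇒ phys 0x33363  [2 reads]
#2 VA=0x260B459 (r,user):
  [0] read 0x27 idx=19: raw=0x36007 flags P=1 W=1 U=1 S=0
  [1] read 0x36 idx=11: raw=0x39007 flags P=1 W=1 U=1 S=0
  ⇒ phys 0x39459  [2 reads]
#3 VA=0x180F5B4 (r,user):
  [0] read 0x27 idx=12: raw=0x3B007 flags P=1 W=1 U=1 S=0
  [1] read 0x3B idx=15: raw=0x3C003 flags P=1 W=1 U=0 S=0
  ✗ PROTECTION_VIOLATION  [2 reads]

Entries read for #0: 2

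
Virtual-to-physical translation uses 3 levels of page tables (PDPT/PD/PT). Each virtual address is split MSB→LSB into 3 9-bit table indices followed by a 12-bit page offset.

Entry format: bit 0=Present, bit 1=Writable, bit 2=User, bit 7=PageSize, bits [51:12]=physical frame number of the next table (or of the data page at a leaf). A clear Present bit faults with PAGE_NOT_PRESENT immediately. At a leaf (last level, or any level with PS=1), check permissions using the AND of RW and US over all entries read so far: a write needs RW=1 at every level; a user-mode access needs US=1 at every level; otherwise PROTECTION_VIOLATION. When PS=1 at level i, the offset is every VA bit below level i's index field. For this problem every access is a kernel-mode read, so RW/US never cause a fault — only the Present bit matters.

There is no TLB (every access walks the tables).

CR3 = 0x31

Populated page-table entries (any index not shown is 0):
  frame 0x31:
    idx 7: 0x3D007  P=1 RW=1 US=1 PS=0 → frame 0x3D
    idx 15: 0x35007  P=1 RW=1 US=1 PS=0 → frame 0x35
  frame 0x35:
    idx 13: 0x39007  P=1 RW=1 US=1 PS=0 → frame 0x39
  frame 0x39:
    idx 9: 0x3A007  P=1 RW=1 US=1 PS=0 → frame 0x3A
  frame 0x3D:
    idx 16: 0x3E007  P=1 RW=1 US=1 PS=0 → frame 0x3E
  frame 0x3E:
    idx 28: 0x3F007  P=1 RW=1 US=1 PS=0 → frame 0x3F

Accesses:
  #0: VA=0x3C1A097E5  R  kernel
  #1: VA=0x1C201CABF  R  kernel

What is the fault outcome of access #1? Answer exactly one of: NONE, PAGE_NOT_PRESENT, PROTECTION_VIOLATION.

Per-access translation:
#0 VA=0x3C1A097E5 (r,kernel):
  lvl0: tbl 0x31, slot 15 ⇒ 0x35007 (P1/RW1/US1/PS0)
  lvl1: tbl 0x35, slot 13 ⇒ 0x39007 (P1/RW1/US1/PS0)
  lvl2: tbl 0x39, slot 9 ⇒ 0x3A007 (P1/RW1/US1/PS0)
  ✓ 0x3A7E5  — 3 lookups
#1 VA=0x1C201CABF (r,kernel):
  lvl0: tbl 0x31, slot 7 ⇒ 0x3D007 (P1/RW1/US1/PS0)
  lvl1: tbl 0x3D, slot 16 ⇒ 0x3E007 (P1/RW1/US1/PS0)
  lvl2: tbl 0x3E, slot 28 ⇒ 0x3F007 (P1/RW1/US1/PS0)
  ✓ 0x3FABF  — 3 lookups

Access #1 fault: NONE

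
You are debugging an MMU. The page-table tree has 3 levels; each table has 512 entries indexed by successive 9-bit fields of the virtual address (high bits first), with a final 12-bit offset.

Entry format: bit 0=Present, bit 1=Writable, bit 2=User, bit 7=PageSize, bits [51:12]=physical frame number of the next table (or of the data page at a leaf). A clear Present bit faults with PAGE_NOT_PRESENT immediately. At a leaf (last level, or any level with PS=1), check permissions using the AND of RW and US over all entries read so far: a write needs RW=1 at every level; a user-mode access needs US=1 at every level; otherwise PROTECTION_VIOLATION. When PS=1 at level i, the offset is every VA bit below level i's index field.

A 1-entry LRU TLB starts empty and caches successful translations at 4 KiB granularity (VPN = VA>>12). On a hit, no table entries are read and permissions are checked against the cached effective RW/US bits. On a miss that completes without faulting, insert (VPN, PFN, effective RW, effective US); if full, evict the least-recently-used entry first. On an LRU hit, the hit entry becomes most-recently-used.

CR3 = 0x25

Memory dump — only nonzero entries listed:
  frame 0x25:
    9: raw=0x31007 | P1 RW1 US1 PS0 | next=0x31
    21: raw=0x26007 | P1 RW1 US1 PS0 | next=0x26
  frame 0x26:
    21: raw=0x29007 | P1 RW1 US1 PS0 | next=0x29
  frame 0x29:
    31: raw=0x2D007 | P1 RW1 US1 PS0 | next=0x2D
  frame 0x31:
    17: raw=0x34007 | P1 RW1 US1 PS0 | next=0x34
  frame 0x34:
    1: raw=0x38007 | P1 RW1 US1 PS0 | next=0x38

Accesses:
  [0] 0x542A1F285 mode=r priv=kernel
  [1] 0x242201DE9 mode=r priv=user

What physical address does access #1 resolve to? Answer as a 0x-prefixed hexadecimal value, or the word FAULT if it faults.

Walk each access:
#0 VA=0x542A1F285 (r,kernel):
  L0 @0x25[21] → 0x26007  P=1,RW=1,US=1,PS=0
  L1 @0x26[21] → 0x29007  P=1,RW=1,US=1,PS=0
  L2 @0x29[31] → 0x2D007  P=1,RW=1,US=1,PS=0
  → PA=0x2D285  (3 entries read)
#1 VA=0x242201DE9 (r,user):
  L0 @0x25[9] → 0x31007  P=1,RW=1,US=1,PS=0
  L1 @0x31[17] → 0x34007  P=1,RW=1,US=1,PS=0
  L2 @0x34[1] → 0x38007  P=1,RW=1,US=1,PS=0
  → PA=0x38DE9  (3 entries read)

Access #1 PA: 0x38DE9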